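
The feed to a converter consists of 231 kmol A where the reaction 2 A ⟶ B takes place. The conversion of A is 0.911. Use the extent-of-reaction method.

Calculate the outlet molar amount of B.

105 kmol

A reacted = 0.911 × 231 = 210.4 kmol; ν_A = −2, so ξ = 210.4/2 = 105.2 kmol.
Outlet amounts (n = n₀ + ν ξ):
  A: 231 − 2(105.2) = 20.56
  B: 0 + 1(105.2) = 105.2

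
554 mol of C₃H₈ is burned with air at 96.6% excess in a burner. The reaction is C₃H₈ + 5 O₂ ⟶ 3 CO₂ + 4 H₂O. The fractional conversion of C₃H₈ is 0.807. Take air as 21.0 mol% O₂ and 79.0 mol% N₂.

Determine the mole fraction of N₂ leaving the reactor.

Stoichiometric O₂ = 5 × 554 = 2770 mol; O₂ fed = 2770 × 1.966 = 5446 mol.
N₂ fed = 5446 × 79/21 = 20490 mol.
Fuel reacted = 0.807 × 554 → ξ = 447.1 mol.
Outlet (n = n₀ + ν ξ):
  C₃H₈: 554 − 1(447.1) = 106.9
  O₂: 5446 − 5(447.1) = 3210
  N₂: 20490 (inert)
  CO₂: 0 + 3(447.1) = 1341
  H₂O: 0 + 4(447.1) = 1788
Total out = 26930 mol; y_N₂ = 20490 / 26930 = 0.7606.

0.761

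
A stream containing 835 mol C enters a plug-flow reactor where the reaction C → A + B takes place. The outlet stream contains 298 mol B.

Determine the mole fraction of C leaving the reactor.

For B: n = n₀ + 1ξ → 298 = 0 + 1ξ, giving ξ = 298 mol.
Outlet amounts (n = n₀ + ν ξ):
  C: 835 − 1(298) = 537
  A: 0 + 1(298) = 298
  B: 0 + 1(298) = 298
Total out = 1133 mol; y_C = 537 / 1133 = 0.474.

0.474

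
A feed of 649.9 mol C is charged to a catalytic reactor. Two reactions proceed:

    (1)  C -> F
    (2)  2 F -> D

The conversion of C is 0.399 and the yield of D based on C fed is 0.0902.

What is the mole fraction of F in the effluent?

0.24

Conversion of C: C consumed = 1ξ₁ = 0.399 × 649.9 → ξ₁ = 259.3 mol.
Yield of D: 1ξ₂ / 649.9 = 0.0902 → ξ₂ = 58.62 mol.
Outlet amounts (n = n₀ + Σ ν·ξ):
  C: 649.9 − 1(259.3) = 390.6
  F: 0 + 1(259.3) − 2(58.62) = 142.1
  D: 0 + 1(58.62) = 58.62
Total out = 591.3 mol; y_F = 142.1 / 591.3 = 0.2403.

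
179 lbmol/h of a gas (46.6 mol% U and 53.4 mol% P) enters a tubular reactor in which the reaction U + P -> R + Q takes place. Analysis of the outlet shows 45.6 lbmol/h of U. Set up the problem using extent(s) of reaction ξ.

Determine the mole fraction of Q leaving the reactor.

0.211

For U: n = n₀ − 1ξ → 45.6 = 83.41 − 1ξ, giving ξ = 37.81 lbmol/h.
Outlet amounts (n = n₀ + ν ξ):
  U: 83.41 − 1(37.81) = 45.6
  P: 95.59 − 1(37.81) = 57.77
  R: 0 + 1(37.81) = 37.81
  Q: 0 + 1(37.81) = 37.81
Total out = 179 lbmol/h; y_Q = 37.81 / 179 = 0.2113.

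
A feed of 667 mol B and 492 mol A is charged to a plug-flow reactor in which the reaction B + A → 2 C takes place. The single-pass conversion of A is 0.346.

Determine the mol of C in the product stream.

A reacted = 0.346 × 492 = 170.2 mol; ν_A = −1, so ξ = 170.2/1 = 170.2 mol.
Outlet amounts (n = n₀ + ν ξ):
  B: 667 − 1(170.2) = 496.8
  A: 492 − 1(170.2) = 321.8
  C: 0 + 2(170.2) = 340.5

340 mol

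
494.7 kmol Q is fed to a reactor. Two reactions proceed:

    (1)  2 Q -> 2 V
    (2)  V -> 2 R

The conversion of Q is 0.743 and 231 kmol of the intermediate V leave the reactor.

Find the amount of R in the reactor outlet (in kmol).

273 kmol

Conversion of Q: Q consumed = 2ξ₁ = 0.743 × 494.7 → ξ₁ = 183.8 kmol.
V balance: n_V = 0 + 2ξ₁ − 1ξ₂ = 231 → ξ₂ = (2·183.8 − 231)/1 = 136.6 kmol.
Outlet amounts (n = n₀ + Σ ν·ξ):
  Q: 494.7 − 2(183.8) = 127.1
  V: 0 + 2(183.8) − 1(136.6) = 231
  R: 0 + 2(136.6) = 273.1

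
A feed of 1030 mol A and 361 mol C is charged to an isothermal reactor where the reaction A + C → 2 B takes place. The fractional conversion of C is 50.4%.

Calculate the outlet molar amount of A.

C reacted = 0.504 × 361 = 181.9 mol; ν_C = −1, so ξ = 181.9/1 = 181.9 mol.
Outlet amounts (n = n₀ + ν ξ):
  A: 1030 − 1(181.9) = 848.1
  C: 361 − 1(181.9) = 179.1
  B: 0 + 2(181.9) = 363.9

848 mol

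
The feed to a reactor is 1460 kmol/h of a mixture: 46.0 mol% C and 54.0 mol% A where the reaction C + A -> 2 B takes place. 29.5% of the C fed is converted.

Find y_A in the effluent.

C reacted = 0.295 × 671.6 = 198.1 kmol/h; ν_C = −1, so ξ = 198.1/1 = 198.1 kmol/h.
Outlet amounts (n = n₀ + ν ξ):
  C: 671.6 − 1(198.1) = 473.5
  A: 788.4 − 1(198.1) = 590.3
  B: 0 + 2(198.1) = 396.2
Total out = 1460 kmol/h; y_A = 590.3 / 1460 = 0.4043.

0.404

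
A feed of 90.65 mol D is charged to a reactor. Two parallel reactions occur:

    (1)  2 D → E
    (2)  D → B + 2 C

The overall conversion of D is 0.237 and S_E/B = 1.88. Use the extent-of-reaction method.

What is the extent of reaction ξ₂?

ξ₂ = 4.51 mol

Conversion of D: D consumed = 0.237 × 90.65 = 21.48 mol = 2ξ₁ + 1ξ₂.
Selectivity: 1ξ₁ / (1ξ₂) = 1.88 → ξ₁ = 1.88 ξ₂.
Substitute: (2·1.88 + 1) ξ₂ = 21.48 → ξ₂ = 4.513 mol, ξ₁ = 8.485 mol.
Outlet amounts (n = n₀ + Σ ν·ξ):
  D: 90.65 − 2(8.485) − 1(4.513) = 69.17
  E: 0 + 1(8.485) = 8.485
  B: 0 + 1(4.513) = 4.513
  C: 0 + 2(4.513) = 9.027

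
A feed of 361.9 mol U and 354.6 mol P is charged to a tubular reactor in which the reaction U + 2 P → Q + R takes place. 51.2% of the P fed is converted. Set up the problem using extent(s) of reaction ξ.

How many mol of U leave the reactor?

271 mol

P reacted = 0.512 × 354.6 = 181.6 mol; ν_P = −2, so ξ = 181.6/2 = 90.78 mol.
Outlet amounts (n = n₀ + ν ξ):
  U: 361.9 − 1(90.78) = 271.1
  P: 354.6 − 2(90.78) = 173
  Q: 0 + 1(90.78) = 90.78
  R: 0 + 1(90.78) = 90.78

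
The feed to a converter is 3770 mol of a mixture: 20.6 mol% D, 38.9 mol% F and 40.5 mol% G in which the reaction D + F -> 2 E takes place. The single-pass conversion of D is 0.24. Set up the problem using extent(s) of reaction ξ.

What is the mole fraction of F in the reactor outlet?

D reacted = 0.24 × 776.6 = 186.4 mol; ν_D = −1, so ξ = 186.4/1 = 186.4 mol.
Outlet amounts (n = n₀ + ν ξ):
  D: 776.6 − 1(186.4) = 590.2
  F: 1467 − 1(186.4) = 1280
  E: 0 + 2(186.4) = 372.8
  G: 1527 (inert)
Total out = 3770 mol; y_F = 1280 / 3770 = 0.3396.

0.34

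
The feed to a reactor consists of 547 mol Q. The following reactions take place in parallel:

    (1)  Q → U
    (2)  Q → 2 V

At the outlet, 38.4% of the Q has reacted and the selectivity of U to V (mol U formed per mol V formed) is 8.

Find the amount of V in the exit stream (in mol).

24.7 mol

Conversion of Q: Q consumed = 0.384 × 547 = 210 mol = 1ξ₁ + 1ξ₂.
Selectivity: 1ξ₁ / (2ξ₂) = 8 → ξ₁ = 16 ξ₂.
Substitute: (1·16 + 1) ξ₂ = 210 → ξ₂ = 12.36 mol, ξ₁ = 197.7 mol.
Outlet amounts (n = n₀ + Σ ν·ξ):
  Q: 547 − 1(197.7) − 1(12.36) = 337
  U: 0 + 1(197.7) = 197.7
  V: 0 + 2(12.36) = 24.71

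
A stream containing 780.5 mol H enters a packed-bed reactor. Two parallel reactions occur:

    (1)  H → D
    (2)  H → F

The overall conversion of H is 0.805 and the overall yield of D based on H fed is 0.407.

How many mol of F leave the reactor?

Yield of D: 1ξ₁ / 780.5 = 0.407 → ξ₁ = 317.7 mol.
Conversion of H: 1ξ₁ + 1ξ₂ = 0.805 × 780.5 = 628.3 → ξ₂ = 310.6 mol.
Outlet amounts (n = n₀ + Σ ν·ξ):
  H: 780.5 − 1(317.7) − 1(310.6) = 152.2
  D: 0 + 1(317.7) = 317.7
  F: 0 + 1(310.6) = 310.6

311 mol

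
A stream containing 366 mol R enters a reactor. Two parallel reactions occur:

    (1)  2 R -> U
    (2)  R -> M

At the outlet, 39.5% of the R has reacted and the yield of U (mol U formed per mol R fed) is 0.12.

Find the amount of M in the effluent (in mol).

56.7 mol

Yield of U: 1ξ₁ / 366 = 0.12 → ξ₁ = 43.92 mol.
Conversion of R: 2ξ₁ + 1ξ₂ = 0.395 × 366 = 144.6 → ξ₂ = 56.73 mol.
Outlet amounts (n = n₀ + Σ ν·ξ):
  R: 366 − 2(43.92) − 1(56.73) = 221.4
  U: 0 + 1(43.92) = 43.92
  M: 0 + 1(56.73) = 56.73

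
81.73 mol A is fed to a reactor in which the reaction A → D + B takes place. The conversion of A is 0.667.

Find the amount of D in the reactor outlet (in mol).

A reacted = 0.667 × 81.73 = 54.51 mol; ν_A = −1, so ξ = 54.51/1 = 54.51 mol.
Outlet amounts (n = n₀ + ν ξ):
  A: 81.73 − 1(54.51) = 27.22
  D: 0 + 1(54.51) = 54.51
  B: 0 + 1(54.51) = 54.51

54.5 mol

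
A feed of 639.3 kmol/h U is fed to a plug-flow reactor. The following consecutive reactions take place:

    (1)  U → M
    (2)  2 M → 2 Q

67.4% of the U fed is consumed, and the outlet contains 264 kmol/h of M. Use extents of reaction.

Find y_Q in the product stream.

0.261

Conversion of U: U consumed = 1ξ₁ = 0.674 × 639.3 → ξ₁ = 430.9 kmol/h.
M balance: n_M = 0 + 1ξ₁ − 2ξ₂ = 264 → ξ₂ = (1·430.9 − 264)/2 = 83.44 kmol/h.
Outlet amounts (n = n₀ + Σ ν·ξ):
  U: 639.3 − 1(430.9) = 208.4
  M: 0 + 1(430.9) − 2(83.44) = 264
  Q: 0 + 2(83.44) = 166.9
Total out = 639.3 kmol/h; y_Q = 166.9 / 639.3 = 0.261.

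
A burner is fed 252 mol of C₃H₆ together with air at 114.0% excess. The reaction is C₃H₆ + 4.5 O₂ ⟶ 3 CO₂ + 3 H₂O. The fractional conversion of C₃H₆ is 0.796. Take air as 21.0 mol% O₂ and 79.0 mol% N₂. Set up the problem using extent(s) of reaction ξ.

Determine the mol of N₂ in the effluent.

9130 mol

Stoichiometric O₂ = 4.5 × 252 = 1134 mol; O₂ fed = 1134 × 2.140 = 2427 mol.
N₂ fed = 2427 × 79/21 = 9129 mol.
Fuel reacted = 0.796 × 252 → ξ = 200.6 mol.
Outlet (n = n₀ + ν ξ):
  C₃H₆: 252 − 1(200.6) = 51.41
  O₂: 2427 − 4.5(200.6) = 1524
  N₂: 9129 (inert)
  CO₂: 0 + 3(200.6) = 601.8
  H₂O: 0 + 3(200.6) = 601.8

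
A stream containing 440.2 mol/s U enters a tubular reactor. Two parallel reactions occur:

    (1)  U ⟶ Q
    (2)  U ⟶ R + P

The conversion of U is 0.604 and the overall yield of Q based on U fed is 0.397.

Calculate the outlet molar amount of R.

Yield of Q: 1ξ₁ / 440.2 = 0.397 → ξ₁ = 174.8 mol/s.
Conversion of U: 1ξ₁ + 1ξ₂ = 0.604 × 440.2 = 265.9 → ξ₂ = 91.12 mol/s.
Outlet amounts (n = n₀ + Σ ν·ξ):
  U: 440.2 − 1(174.8) − 1(91.12) = 174.3
  Q: 0 + 1(174.8) = 174.8
  R: 0 + 1(91.12) = 91.12
  P: 0 + 1(91.12) = 91.12

91.1 mol/s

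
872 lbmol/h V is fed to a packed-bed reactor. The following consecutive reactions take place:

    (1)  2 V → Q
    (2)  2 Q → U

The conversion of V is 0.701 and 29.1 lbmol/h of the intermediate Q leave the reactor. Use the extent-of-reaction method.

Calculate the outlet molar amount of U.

Conversion of V: V consumed = 2ξ₁ = 0.701 × 872 → ξ₁ = 305.6 lbmol/h.
Q balance: n_Q = 0 + 1ξ₁ − 2ξ₂ = 29.1 → ξ₂ = (1·305.6 − 29.1)/2 = 138.3 lbmol/h.
Outlet amounts (n = n₀ + Σ ν·ξ):
  V: 872 − 2(305.6) = 260.7
  Q: 0 + 1(305.6) − 2(138.3) = 29.1
  U: 0 + 1(138.3) = 138.3

138 lbmol/h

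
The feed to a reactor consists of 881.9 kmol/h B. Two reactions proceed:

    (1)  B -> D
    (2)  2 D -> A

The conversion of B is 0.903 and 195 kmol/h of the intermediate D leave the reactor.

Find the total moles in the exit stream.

581 kmol/h

Conversion of B: B consumed = 1ξ₁ = 0.903 × 881.9 → ξ₁ = 796.4 kmol/h.
D balance: n_D = 0 + 1ξ₁ − 2ξ₂ = 195 → ξ₂ = (1·796.4 − 195)/2 = 300.7 kmol/h.
Outlet amounts (n = n₀ + Σ ν·ξ):
  B: 881.9 − 1(796.4) = 85.54
  D: 0 + 1(796.4) − 2(300.7) = 195
  A: 0 + 1(300.7) = 300.7
Total out = 85.54 + 195 + 300.7 = 581.2 kmol/h.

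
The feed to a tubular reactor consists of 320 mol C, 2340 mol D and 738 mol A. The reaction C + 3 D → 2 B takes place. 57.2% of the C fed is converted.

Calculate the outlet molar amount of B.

C reacted = 0.572 × 320 = 183 mol; ν_C = −1, so ξ = 183/1 = 183 mol.
Outlet amounts (n = n₀ + ν ξ):
  C: 320 − 1(183) = 137
  D: 2340 − 3(183) = 1791
  B: 0 + 2(183) = 366.1
  A: 738 (inert)

366 mol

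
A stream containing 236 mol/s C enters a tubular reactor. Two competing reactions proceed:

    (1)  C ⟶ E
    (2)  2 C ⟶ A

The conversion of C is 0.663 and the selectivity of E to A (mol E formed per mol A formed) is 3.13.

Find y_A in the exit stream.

Conversion of C: C consumed = 0.663 × 236 = 156.5 mol/s = 1ξ₁ + 2ξ₂.
Selectivity: 1ξ₁ / (1ξ₂) = 3.13 → ξ₁ = 3.13 ξ₂.
Substitute: (1·3.13 + 2) ξ₂ = 156.5 → ξ₂ = 30.5 mol/s, ξ₁ = 95.47 mol/s.
Outlet amounts (n = n₀ + Σ ν·ξ):
  C: 236 − 1(95.47) − 2(30.5) = 79.53
  E: 0 + 1(95.47) = 95.47
  A: 0 + 1(30.5) = 30.5
Total out = 205.5 mol/s; y_A = 30.5 / 205.5 = 0.1484.

0.148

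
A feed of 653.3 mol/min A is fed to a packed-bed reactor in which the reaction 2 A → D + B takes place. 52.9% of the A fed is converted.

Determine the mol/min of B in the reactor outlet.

A reacted = 0.529 × 653.3 = 345.6 mol/min; ν_A = −2, so ξ = 345.6/2 = 172.8 mol/min.
Outlet amounts (n = n₀ + ν ξ):
  A: 653.3 − 2(172.8) = 307.7
  D: 0 + 1(172.8) = 172.8
  B: 0 + 1(172.8) = 172.8

173 mol/min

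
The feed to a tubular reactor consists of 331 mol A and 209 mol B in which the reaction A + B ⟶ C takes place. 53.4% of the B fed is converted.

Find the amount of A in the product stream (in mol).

B reacted = 0.534 × 209 = 111.6 mol; ν_B = −1, so ξ = 111.6/1 = 111.6 mol.
Outlet amounts (n = n₀ + ν ξ):
  A: 331 − 1(111.6) = 219.4
  B: 209 − 1(111.6) = 97.39
  C: 0 + 1(111.6) = 111.6

219 mol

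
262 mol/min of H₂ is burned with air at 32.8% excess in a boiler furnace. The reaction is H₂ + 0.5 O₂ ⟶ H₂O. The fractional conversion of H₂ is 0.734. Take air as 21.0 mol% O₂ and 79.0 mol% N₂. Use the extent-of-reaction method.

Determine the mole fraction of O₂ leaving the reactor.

Stoichiometric O₂ = 0.5 × 262 = 131 mol/min; O₂ fed = 131 × 1.328 = 174 mol/min.
N₂ fed = 174 × 79/21 = 654.5 mol/min.
Fuel reacted = 0.734 × 262 → ξ = 192.3 mol/min.
Outlet (n = n₀ + ν ξ):
  H₂: 262 − 1(192.3) = 69.69
  O₂: 174 − 0.5(192.3) = 77.81
  N₂: 654.5 (inert)
  H₂O: 0 + 1(192.3) = 192.3
Total out = 994.3 mol/min; y_O₂ = 77.81 / 994.3 = 0.07826.

0.0783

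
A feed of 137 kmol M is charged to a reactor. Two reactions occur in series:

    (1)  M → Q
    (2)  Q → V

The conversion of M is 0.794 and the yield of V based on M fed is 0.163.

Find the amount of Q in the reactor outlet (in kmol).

Conversion of M: M consumed = 1ξ₁ = 0.794 × 137 → ξ₁ = 108.8 kmol.
Yield of V: 1ξ₂ / 137 = 0.163 → ξ₂ = 22.33 kmol.
Outlet amounts (n = n₀ + Σ ν·ξ):
  M: 137 − 1(108.8) = 28.22
  Q: 0 + 1(108.8) − 1(22.33) = 86.45
  V: 0 + 1(22.33) = 22.33

86.4 kmol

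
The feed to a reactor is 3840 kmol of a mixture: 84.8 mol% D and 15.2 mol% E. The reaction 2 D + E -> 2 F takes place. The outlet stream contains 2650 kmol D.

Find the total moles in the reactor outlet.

3540 kmol

For D: n = n₀ − 2ξ → 2650 = 3256 − 2ξ, giving ξ = 303.2 kmol.
Outlet amounts (n = n₀ + ν ξ):
  D: 3256 − 2(303.2) = 2650
  E: 583.7 − 1(303.2) = 280.5
  F: 0 + 2(303.2) = 606.3
Total out = 2650 + 280.5 + 606.3 = 3537 kmol.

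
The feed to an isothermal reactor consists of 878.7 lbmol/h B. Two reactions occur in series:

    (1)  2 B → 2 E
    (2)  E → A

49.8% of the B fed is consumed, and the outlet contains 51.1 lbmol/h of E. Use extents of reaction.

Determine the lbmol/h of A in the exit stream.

Conversion of B: B consumed = 2ξ₁ = 0.498 × 878.7 → ξ₁ = 218.8 lbmol/h.
E balance: n_E = 0 + 2ξ₁ − 1ξ₂ = 51.1 → ξ₂ = (2·218.8 − 51.1)/1 = 386.5 lbmol/h.
Outlet amounts (n = n₀ + Σ ν·ξ):
  B: 878.7 − 2(218.8) = 441.1
  E: 0 + 2(218.8) − 1(386.5) = 51.1
  A: 0 + 1(386.5) = 386.5

386 lbmol/h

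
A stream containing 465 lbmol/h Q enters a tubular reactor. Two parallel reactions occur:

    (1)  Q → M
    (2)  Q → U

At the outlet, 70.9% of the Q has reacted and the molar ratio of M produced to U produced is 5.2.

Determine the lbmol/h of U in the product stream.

Conversion of Q: Q consumed = 0.709 × 465 = 329.7 lbmol/h = 1ξ₁ + 1ξ₂.
Selectivity: 1ξ₁ / (1ξ₂) = 5.2 → ξ₁ = 5.2 ξ₂.
Substitute: (1·5.2 + 1) ξ₂ = 329.7 → ξ₂ = 53.17 lbmol/h, ξ₁ = 276.5 lbmol/h.
Outlet amounts (n = n₀ + Σ ν·ξ):
  Q: 465 − 1(276.5) − 1(53.17) = 135.3
  M: 0 + 1(276.5) = 276.5
  U: 0 + 1(53.17) = 53.17

53.2 lbmol/h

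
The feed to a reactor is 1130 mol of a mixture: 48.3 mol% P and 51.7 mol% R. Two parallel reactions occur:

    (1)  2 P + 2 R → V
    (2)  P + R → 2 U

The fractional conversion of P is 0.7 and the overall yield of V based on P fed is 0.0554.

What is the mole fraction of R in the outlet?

0.195

Yield of V: 1ξ₁ / 545.8 = 0.0554 → ξ₁ = 30.24 mol.
Conversion of P: 2ξ₁ + 1ξ₂ = 0.7 × 545.8 = 382.1 → ξ₂ = 321.6 mol.
Outlet amounts (n = n₀ + Σ ν·ξ):
  P: 545.8 − 2(30.24) − 1(321.6) = 163.7
  R: 584.2 − 2(30.24) − 1(321.6) = 202.2
  V: 0 + 1(30.24) = 30.24
  U: 0 + 2(321.6) = 643.2
Total out = 1039 mol; y_R = 202.2 / 1039 = 0.1945.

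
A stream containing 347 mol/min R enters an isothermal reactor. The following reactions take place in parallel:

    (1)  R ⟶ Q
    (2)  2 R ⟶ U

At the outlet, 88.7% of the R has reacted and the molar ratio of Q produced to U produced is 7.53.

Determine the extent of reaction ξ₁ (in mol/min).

ξ₁ = 243 mol/min

Conversion of R: R consumed = 0.887 × 347 = 307.8 mol/min = 1ξ₁ + 2ξ₂.
Selectivity: 1ξ₁ / (1ξ₂) = 7.53 → ξ₁ = 7.53 ξ₂.
Substitute: (1·7.53 + 2) ξ₂ = 307.8 → ξ₂ = 32.3 mol/min, ξ₁ = 243.2 mol/min.
Outlet amounts (n = n₀ + Σ ν·ξ):
  R: 347 − 1(243.2) − 2(32.3) = 39.21
  Q: 0 + 1(243.2) = 243.2
  U: 0 + 1(32.3) = 32.3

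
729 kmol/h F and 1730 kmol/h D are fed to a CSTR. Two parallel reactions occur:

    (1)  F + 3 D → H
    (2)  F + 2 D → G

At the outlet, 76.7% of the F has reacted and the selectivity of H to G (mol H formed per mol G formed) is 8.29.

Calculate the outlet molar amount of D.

Conversion of F: F consumed = 0.767 × 729 = 559.1 kmol/h = 1ξ₁ + 1ξ₂.
Selectivity: 1ξ₁ / (1ξ₂) = 8.29 → ξ₁ = 8.29 ξ₂.
Substitute: (1·8.29 + 1) ξ₂ = 559.1 → ξ₂ = 60.19 kmol/h, ξ₁ = 499 kmol/h.
Outlet amounts (n = n₀ + Σ ν·ξ):
  F: 729 − 1(499) − 1(60.19) = 169.9
  D: 1730 − 3(499) − 2(60.19) = 112.8
  H: 0 + 1(499) = 499
  G: 0 + 1(60.19) = 60.19

113 kmol/h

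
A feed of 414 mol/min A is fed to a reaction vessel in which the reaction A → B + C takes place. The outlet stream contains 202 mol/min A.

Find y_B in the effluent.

0.339

For A: n = n₀ − 1ξ → 202 = 414 − 1ξ, giving ξ = 212 mol/min.
Outlet amounts (n = n₀ + ν ξ):
  A: 414 − 1(212) = 202
  B: 0 + 1(212) = 212
  C: 0 + 1(212) = 212
Total out = 626 mol/min; y_B = 212 / 626 = 0.3387.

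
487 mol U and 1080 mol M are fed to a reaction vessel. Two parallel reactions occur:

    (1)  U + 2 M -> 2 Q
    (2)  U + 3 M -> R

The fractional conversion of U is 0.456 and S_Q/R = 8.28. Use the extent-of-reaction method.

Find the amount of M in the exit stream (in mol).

593 mol

Conversion of U: U consumed = 0.456 × 487 = 222.1 mol = 1ξ₁ + 1ξ₂.
Selectivity: 2ξ₁ / (1ξ₂) = 8.28 → ξ₁ = 4.14 ξ₂.
Substitute: (1·4.14 + 1) ξ₂ = 222.1 → ξ₂ = 43.2 mol, ξ₁ = 178.9 mol.
Outlet amounts (n = n₀ + Σ ν·ξ):
  U: 487 − 1(178.9) − 1(43.2) = 264.9
  M: 1080 − 2(178.9) − 3(43.2) = 592.7
  Q: 0 + 2(178.9) = 357.7
  R: 0 + 1(43.2) = 43.2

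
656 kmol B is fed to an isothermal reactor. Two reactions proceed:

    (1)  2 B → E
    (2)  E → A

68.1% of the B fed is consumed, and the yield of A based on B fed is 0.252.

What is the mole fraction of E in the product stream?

0.134

Conversion of B: B consumed = 2ξ₁ = 0.681 × 656 → ξ₁ = 223.4 kmol.
Yield of A: 1ξ₂ / 656 = 0.252 → ξ₂ = 165.3 kmol.
Outlet amounts (n = n₀ + Σ ν·ξ):
  B: 656 − 2(223.4) = 209.3
  E: 0 + 1(223.4) − 1(165.3) = 58.06
  A: 0 + 1(165.3) = 165.3
Total out = 432.6 kmol; y_E = 58.06 / 432.6 = 0.1342.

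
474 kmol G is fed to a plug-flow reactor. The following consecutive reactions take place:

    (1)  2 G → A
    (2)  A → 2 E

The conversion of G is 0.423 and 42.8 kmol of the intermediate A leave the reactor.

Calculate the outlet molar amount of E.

Conversion of G: G consumed = 2ξ₁ = 0.423 × 474 → ξ₁ = 100.3 kmol.
A balance: n_A = 0 + 1ξ₁ − 1ξ₂ = 42.8 → ξ₂ = (1·100.3 − 42.8)/1 = 57.45 kmol.
Outlet amounts (n = n₀ + Σ ν·ξ):
  G: 474 − 2(100.3) = 273.5
  A: 0 + 1(100.3) − 1(57.45) = 42.8
  E: 0 + 2(57.45) = 114.9

115 kmol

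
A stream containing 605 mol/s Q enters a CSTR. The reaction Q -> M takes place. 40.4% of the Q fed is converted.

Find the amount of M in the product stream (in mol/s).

244 mol/s

Q reacted = 0.404 × 605 = 244.4 mol/s; ν_Q = −1, so ξ = 244.4/1 = 244.4 mol/s.
Outlet amounts (n = n₀ + ν ξ):
  Q: 605 − 1(244.4) = 360.6
  M: 0 + 1(244.4) = 244.4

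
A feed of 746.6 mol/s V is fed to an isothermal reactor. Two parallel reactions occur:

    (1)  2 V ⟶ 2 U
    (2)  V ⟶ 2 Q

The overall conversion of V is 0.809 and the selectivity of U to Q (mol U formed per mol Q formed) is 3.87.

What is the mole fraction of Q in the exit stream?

Conversion of V: V consumed = 0.809 × 746.6 = 604 mol/s = 2ξ₁ + 1ξ₂.
Selectivity: 2ξ₁ / (2ξ₂) = 3.87 → ξ₁ = 3.87 ξ₂.
Substitute: (2·3.87 + 1) ξ₂ = 604 → ξ₂ = 69.11 mol/s, ξ₁ = 267.4 mol/s.
Outlet amounts (n = n₀ + Σ ν·ξ):
  V: 746.6 − 2(267.4) − 1(69.11) = 142.6
  U: 0 + 2(267.4) = 534.9
  Q: 0 + 2(69.11) = 138.2
Total out = 815.7 mol/s; y_Q = 138.2 / 815.7 = 0.1694.

0.169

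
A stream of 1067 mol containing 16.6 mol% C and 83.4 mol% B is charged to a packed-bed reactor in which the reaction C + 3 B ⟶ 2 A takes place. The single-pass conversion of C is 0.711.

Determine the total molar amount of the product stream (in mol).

C reacted = 0.711 × 177.1 = 125.9 mol; ν_C = −1, so ξ = 125.9/1 = 125.9 mol.
Outlet amounts (n = n₀ + ν ξ):
  C: 177.1 − 1(125.9) = 51.19
  B: 889.9 − 3(125.9) = 512.1
  A: 0 + 2(125.9) = 251.9
Total out = 51.19 + 512.1 + 251.9 = 815.1 mol.

815 mol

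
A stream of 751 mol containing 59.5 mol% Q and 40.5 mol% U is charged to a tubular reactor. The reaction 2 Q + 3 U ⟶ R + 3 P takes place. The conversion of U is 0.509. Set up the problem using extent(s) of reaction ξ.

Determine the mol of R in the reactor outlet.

51.6 mol

U reacted = 0.509 × 304.2 = 154.8 mol; ν_U = −3, so ξ = 154.8/3 = 51.6 mol.
Outlet amounts (n = n₀ + ν ξ):
  Q: 446.8 − 2(51.6) = 343.6
  U: 304.2 − 3(51.6) = 149.3
  R: 0 + 1(51.6) = 51.6
  P: 0 + 3(51.6) = 154.8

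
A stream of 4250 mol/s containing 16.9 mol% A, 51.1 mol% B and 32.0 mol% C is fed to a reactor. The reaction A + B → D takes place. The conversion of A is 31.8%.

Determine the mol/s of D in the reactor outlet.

228 mol/s

A reacted = 0.318 × 718.2 = 228.4 mol/s; ν_A = −1, so ξ = 228.4/1 = 228.4 mol/s.
Outlet amounts (n = n₀ + ν ξ):
  A: 718.2 − 1(228.4) = 489.8
  B: 2172 − 1(228.4) = 1943
  D: 0 + 1(228.4) = 228.4
  C: 1360 (inert)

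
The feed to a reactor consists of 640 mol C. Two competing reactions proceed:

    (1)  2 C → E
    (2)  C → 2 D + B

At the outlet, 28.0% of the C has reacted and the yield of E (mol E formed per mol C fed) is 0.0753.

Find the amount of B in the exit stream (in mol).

Yield of E: 1ξ₁ / 640 = 0.0753 → ξ₁ = 48.19 mol.
Conversion of C: 2ξ₁ + 1ξ₂ = 0.28 × 640 = 179.2 → ξ₂ = 82.82 mol.
Outlet amounts (n = n₀ + Σ ν·ξ):
  C: 640 − 2(48.19) − 1(82.82) = 460.8
  E: 0 + 1(48.19) = 48.19
  D: 0 + 2(82.82) = 165.6
  B: 0 + 1(82.82) = 82.82

82.8 mol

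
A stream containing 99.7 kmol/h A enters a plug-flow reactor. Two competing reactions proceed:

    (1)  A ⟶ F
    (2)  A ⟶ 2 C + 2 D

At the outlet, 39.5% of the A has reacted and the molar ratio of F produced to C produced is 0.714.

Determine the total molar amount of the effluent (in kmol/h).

148 kmol/h

Conversion of A: A consumed = 0.395 × 99.7 = 39.38 kmol/h = 1ξ₁ + 1ξ₂.
Selectivity: 1ξ₁ / (2ξ₂) = 0.714 → ξ₁ = 1.428 ξ₂.
Substitute: (1·1.428 + 1) ξ₂ = 39.38 → ξ₂ = 16.22 kmol/h, ξ₁ = 23.16 kmol/h.
Outlet amounts (n = n₀ + Σ ν·ξ):
  A: 99.7 − 1(23.16) − 1(16.22) = 60.32
  F: 0 + 1(23.16) = 23.16
  C: 0 + 2(16.22) = 32.44
  D: 0 + 2(16.22) = 32.44
Total out = 60.32 + 23.16 + 32.44 + 32.44 = 148.4 kmol/h.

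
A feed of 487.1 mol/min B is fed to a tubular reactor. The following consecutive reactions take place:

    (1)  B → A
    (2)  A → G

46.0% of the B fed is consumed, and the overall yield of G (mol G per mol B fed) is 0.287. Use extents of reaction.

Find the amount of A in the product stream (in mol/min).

84.3 mol/min

Conversion of B: B consumed = 1ξ₁ = 0.46 × 487.1 → ξ₁ = 224.1 mol/min.
Yield of G: 1ξ₂ / 487.1 = 0.287 → ξ₂ = 139.8 mol/min.
Outlet amounts (n = n₀ + Σ ν·ξ):
  B: 487.1 − 1(224.1) = 263
  A: 0 + 1(224.1) − 1(139.8) = 84.27
  G: 0 + 1(139.8) = 139.8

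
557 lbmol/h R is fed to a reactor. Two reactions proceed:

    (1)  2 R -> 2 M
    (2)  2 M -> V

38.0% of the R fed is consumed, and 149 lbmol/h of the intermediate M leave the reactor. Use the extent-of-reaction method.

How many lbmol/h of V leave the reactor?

Conversion of R: R consumed = 2ξ₁ = 0.38 × 557 → ξ₁ = 105.8 lbmol/h.
M balance: n_M = 0 + 2ξ₁ − 2ξ₂ = 149 → ξ₂ = (2·105.8 − 149)/2 = 31.33 lbmol/h.
Outlet amounts (n = n₀ + Σ ν·ξ):
  R: 557 − 2(105.8) = 345.3
  M: 0 + 2(105.8) − 2(31.33) = 149
  V: 0 + 1(31.33) = 31.33

31.3 lbmol/h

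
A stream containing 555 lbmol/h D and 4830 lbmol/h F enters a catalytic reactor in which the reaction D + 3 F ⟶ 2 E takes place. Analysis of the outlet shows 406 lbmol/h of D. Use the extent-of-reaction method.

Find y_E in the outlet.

For D: n = n₀ − 1ξ → 406 = 555 − 1ξ, giving ξ = 149 lbmol/h.
Outlet amounts (n = n₀ + ν ξ):
  D: 555 − 1(149) = 406
  F: 4830 − 3(149) = 4383
  E: 0 + 2(149) = 298
Total out = 5087 lbmol/h; y_E = 298 / 5087 = 0.05858.

0.0586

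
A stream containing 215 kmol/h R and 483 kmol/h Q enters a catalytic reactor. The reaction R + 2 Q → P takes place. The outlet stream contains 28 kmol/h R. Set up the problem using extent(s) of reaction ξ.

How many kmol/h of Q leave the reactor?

For R: n = n₀ − 1ξ → 28 = 215 − 1ξ, giving ξ = 187 kmol/h.
Outlet amounts (n = n₀ + ν ξ):
  R: 215 − 1(187) = 28
  Q: 483 − 2(187) = 109
  P: 0 + 1(187) = 187

109 kmol/h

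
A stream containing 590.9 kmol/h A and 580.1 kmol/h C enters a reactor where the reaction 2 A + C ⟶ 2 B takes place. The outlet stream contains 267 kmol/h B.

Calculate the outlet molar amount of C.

For B: n = n₀ + 2ξ → 267 = 0 + 2ξ, giving ξ = 133.5 kmol/h.
Outlet amounts (n = n₀ + ν ξ):
  A: 590.9 − 2(133.5) = 323.9
  C: 580.1 − 1(133.5) = 446.6
  B: 0 + 2(133.5) = 267

447 kmol/h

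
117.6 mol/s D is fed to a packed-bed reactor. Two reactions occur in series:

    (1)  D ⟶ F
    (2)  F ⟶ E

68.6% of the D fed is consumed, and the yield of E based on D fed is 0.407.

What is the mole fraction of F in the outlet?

0.279

Conversion of D: D consumed = 1ξ₁ = 0.686 × 117.6 → ξ₁ = 80.67 mol/s.
Yield of E: 1ξ₂ / 117.6 = 0.407 → ξ₂ = 47.86 mol/s.
Outlet amounts (n = n₀ + Σ ν·ξ):
  D: 117.6 − 1(80.67) = 36.93
  F: 0 + 1(80.67) − 1(47.86) = 32.81
  E: 0 + 1(47.86) = 47.86
Total out = 117.6 mol/s; y_F = 32.81 / 117.6 = 0.279.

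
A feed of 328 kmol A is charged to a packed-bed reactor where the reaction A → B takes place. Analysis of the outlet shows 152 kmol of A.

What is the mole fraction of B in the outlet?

For A: n = n₀ − 1ξ → 152 = 328 − 1ξ, giving ξ = 176 kmol.
Outlet amounts (n = n₀ + ν ξ):
  A: 328 − 1(176) = 152
  B: 0 + 1(176) = 176
Total out = 328 kmol; y_B = 176 / 328 = 0.5366.

0.537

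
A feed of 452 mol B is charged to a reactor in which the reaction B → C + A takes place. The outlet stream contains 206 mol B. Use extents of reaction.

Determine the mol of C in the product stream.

246 mol

For B: n = n₀ − 1ξ → 206 = 452 − 1ξ, giving ξ = 246 mol.
Outlet amounts (n = n₀ + ν ξ):
  B: 452 − 1(246) = 206
  C: 0 + 1(246) = 246
  A: 0 + 1(246) = 246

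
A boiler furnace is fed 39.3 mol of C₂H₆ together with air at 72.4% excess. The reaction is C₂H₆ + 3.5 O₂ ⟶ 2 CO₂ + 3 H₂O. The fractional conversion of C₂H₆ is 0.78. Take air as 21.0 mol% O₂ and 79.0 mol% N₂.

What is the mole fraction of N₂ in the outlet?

0.754

Stoichiometric O₂ = 3.5 × 39.3 = 137.5 mol; O₂ fed = 137.5 × 1.724 = 237.1 mol.
N₂ fed = 237.1 × 79/21 = 892.1 mol.
Fuel reacted = 0.78 × 39.3 → ξ = 30.65 mol.
Outlet (n = n₀ + ν ξ):
  C₂H₆: 39.3 − 1(30.65) = 8.646
  O₂: 237.1 − 3.5(30.65) = 129.8
  N₂: 892.1 (inert)
  CO₂: 0 + 2(30.65) = 61.31
  H₂O: 0 + 3(30.65) = 91.96
Total out = 1184 mol; y_N₂ = 892.1 / 1184 = 0.7535.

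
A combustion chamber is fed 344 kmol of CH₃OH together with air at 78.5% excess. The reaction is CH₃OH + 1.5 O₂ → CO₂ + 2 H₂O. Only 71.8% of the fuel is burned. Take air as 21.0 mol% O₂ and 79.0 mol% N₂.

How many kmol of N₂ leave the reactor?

Stoichiometric O₂ = 1.5 × 344 = 516 kmol; O₂ fed = 516 × 1.785 = 921.1 kmol.
N₂ fed = 921.1 × 79/21 = 3465 kmol.
Fuel reacted = 0.718 × 344 → ξ = 247 kmol.
Outlet (n = n₀ + ν ξ):
  CH₃OH: 344 − 1(247) = 97.01
  O₂: 921.1 − 1.5(247) = 550.6
  N₂: 3465 (inert)
  CO₂: 0 + 1(247) = 247
  H₂O: 0 + 2(247) = 494

3460 kmol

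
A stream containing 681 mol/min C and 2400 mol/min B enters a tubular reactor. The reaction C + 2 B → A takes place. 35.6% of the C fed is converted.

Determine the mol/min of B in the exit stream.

C reacted = 0.356 × 681 = 242.4 mol/min; ν_C = −1, so ξ = 242.4/1 = 242.4 mol/min.
Outlet amounts (n = n₀ + ν ξ):
  C: 681 − 1(242.4) = 438.6
  B: 2400 − 2(242.4) = 1915
  A: 0 + 1(242.4) = 242.4

1920 mol/min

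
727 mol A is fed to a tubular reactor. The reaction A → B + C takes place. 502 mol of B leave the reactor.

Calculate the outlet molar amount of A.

For B: n = n₀ + 1ξ → 502 = 0 + 1ξ, giving ξ = 502 mol.
Outlet amounts (n = n₀ + ν ξ):
  A: 727 − 1(502) = 225
  B: 0 + 1(502) = 502
  C: 0 + 1(502) = 502

225 mol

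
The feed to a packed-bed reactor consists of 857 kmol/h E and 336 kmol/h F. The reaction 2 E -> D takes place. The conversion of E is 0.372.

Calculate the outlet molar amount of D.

159 kmol/h

E reacted = 0.372 × 857 = 318.8 kmol/h; ν_E = −2, so ξ = 318.8/2 = 159.4 kmol/h.
Outlet amounts (n = n₀ + ν ξ):
  E: 857 − 2(159.4) = 538.2
  D: 0 + 1(159.4) = 159.4
  F: 336 (inert)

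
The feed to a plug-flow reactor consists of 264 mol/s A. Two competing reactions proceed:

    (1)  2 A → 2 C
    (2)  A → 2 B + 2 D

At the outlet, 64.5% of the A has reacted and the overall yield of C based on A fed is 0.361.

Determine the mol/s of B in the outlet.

150 mol/s

Yield of C: 2ξ₁ / 264 = 0.361 → ξ₁ = 47.65 mol/s.
Conversion of A: 2ξ₁ + 1ξ₂ = 0.645 × 264 = 170.3 → ξ₂ = 74.98 mol/s.
Outlet amounts (n = n₀ + Σ ν·ξ):
  A: 264 − 2(47.65) − 1(74.98) = 93.72
  C: 0 + 2(47.65) = 95.3
  B: 0 + 2(74.98) = 150
  D: 0 + 2(74.98) = 150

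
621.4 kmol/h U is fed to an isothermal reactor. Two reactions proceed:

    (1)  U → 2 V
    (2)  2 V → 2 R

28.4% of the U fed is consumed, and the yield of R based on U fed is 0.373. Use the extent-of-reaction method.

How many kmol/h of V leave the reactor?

121 kmol/h

Conversion of U: U consumed = 1ξ₁ = 0.284 × 621.4 → ξ₁ = 176.5 kmol/h.
Yield of R: 2ξ₂ / 621.4 = 0.373 → ξ₂ = 115.9 kmol/h.
Outlet amounts (n = n₀ + Σ ν·ξ):
  U: 621.4 − 1(176.5) = 444.9
  V: 0 + 2(176.5) − 2(115.9) = 121.2
  R: 0 + 2(115.9) = 231.8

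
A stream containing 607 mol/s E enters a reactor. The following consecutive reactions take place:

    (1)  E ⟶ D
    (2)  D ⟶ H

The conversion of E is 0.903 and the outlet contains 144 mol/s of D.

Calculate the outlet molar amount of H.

Conversion of E: E consumed = 1ξ₁ = 0.903 × 607 → ξ₁ = 548.1 mol/s.
D balance: n_D = 0 + 1ξ₁ − 1ξ₂ = 144 → ξ₂ = (1·548.1 − 144)/1 = 404.1 mol/s.
Outlet amounts (n = n₀ + Σ ν·ξ):
  E: 607 − 1(548.1) = 58.88
  D: 0 + 1(548.1) − 1(404.1) = 144
  H: 0 + 1(404.1) = 404.1

404 mol/s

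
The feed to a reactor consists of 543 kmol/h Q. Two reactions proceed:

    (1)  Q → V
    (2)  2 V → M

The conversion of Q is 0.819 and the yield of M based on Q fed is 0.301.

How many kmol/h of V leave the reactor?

118 kmol/h

Conversion of Q: Q consumed = 1ξ₁ = 0.819 × 543 → ξ₁ = 444.7 kmol/h.
Yield of M: 1ξ₂ / 543 = 0.301 → ξ₂ = 163.4 kmol/h.
Outlet amounts (n = n₀ + Σ ν·ξ):
  Q: 543 − 1(444.7) = 98.28
  V: 0 + 1(444.7) − 2(163.4) = 117.8
  M: 0 + 1(163.4) = 163.4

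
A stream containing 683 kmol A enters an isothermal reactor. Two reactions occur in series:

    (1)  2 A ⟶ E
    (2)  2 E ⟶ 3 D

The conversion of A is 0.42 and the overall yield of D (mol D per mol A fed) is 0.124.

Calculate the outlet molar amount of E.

Conversion of A: A consumed = 2ξ₁ = 0.42 × 683 → ξ₁ = 143.4 kmol.
Yield of D: 3ξ₂ / 683 = 0.124 → ξ₂ = 28.23 kmol.
Outlet amounts (n = n₀ + Σ ν·ξ):
  A: 683 − 2(143.4) = 396.1
  E: 0 + 1(143.4) − 2(28.23) = 86.97
  D: 0 + 3(28.23) = 84.69

87 kmol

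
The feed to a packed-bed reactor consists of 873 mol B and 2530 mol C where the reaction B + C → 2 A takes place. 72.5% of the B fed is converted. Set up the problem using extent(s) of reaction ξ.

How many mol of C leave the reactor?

B reacted = 0.725 × 873 = 632.9 mol; ν_B = −1, so ξ = 632.9/1 = 632.9 mol.
Outlet amounts (n = n₀ + ν ξ):
  B: 873 − 1(632.9) = 240.1
  C: 2530 − 1(632.9) = 1897
  A: 0 + 2(632.9) = 1266

1900 mol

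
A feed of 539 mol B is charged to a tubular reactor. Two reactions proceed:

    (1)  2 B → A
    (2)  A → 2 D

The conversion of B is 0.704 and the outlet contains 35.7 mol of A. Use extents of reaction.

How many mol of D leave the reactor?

308 mol

Conversion of B: B consumed = 2ξ₁ = 0.704 × 539 → ξ₁ = 189.7 mol.
A balance: n_A = 0 + 1ξ₁ − 1ξ₂ = 35.7 → ξ₂ = (1·189.7 − 35.7)/1 = 154 mol.
Outlet amounts (n = n₀ + Σ ν·ξ):
  B: 539 − 2(189.7) = 159.5
  A: 0 + 1(189.7) − 1(154) = 35.7
  D: 0 + 2(154) = 308.1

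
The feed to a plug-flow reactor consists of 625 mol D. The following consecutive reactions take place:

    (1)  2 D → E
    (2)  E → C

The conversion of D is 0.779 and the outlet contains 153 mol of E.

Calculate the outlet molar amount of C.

90.4 mol

Conversion of D: D consumed = 2ξ₁ = 0.779 × 625 → ξ₁ = 243.4 mol.
E balance: n_E = 0 + 1ξ₁ − 1ξ₂ = 153 → ξ₂ = (1·243.4 − 153)/1 = 90.44 mol.
Outlet amounts (n = n₀ + Σ ν·ξ):
  D: 625 − 2(243.4) = 138.1
  E: 0 + 1(243.4) − 1(90.44) = 153
  C: 0 + 1(90.44) = 90.44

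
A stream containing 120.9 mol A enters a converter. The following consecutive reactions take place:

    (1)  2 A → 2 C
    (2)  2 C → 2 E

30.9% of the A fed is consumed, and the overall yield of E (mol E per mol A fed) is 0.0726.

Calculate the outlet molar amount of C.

28.6 mol

Conversion of A: A consumed = 2ξ₁ = 0.309 × 120.9 → ξ₁ = 18.68 mol.
Yield of E: 2ξ₂ / 120.9 = 0.0726 → ξ₂ = 4.389 mol.
Outlet amounts (n = n₀ + Σ ν·ξ):
  A: 120.9 − 2(18.68) = 83.54
  C: 0 + 2(18.68) − 2(4.389) = 28.58
  E: 0 + 2(4.389) = 8.777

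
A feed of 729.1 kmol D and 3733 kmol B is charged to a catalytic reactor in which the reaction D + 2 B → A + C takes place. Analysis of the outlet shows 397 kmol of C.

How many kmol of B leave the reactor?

2940 kmol

For C: n = n₀ + 1ξ → 397 = 0 + 1ξ, giving ξ = 397 kmol.
Outlet amounts (n = n₀ + ν ξ):
  D: 729.1 − 1(397) = 332.1
  B: 3733 − 2(397) = 2939
  A: 0 + 1(397) = 397
  C: 0 + 1(397) = 397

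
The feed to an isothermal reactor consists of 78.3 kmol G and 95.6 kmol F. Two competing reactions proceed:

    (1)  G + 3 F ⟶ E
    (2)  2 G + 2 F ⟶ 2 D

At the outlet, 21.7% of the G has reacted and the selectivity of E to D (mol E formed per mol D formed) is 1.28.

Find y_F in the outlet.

Conversion of G: G consumed = 0.217 × 78.3 = 16.99 kmol = 1ξ₁ + 2ξ₂.
Selectivity: 1ξ₁ / (2ξ₂) = 1.28 → ξ₁ = 2.56 ξ₂.
Substitute: (1·2.56 + 2) ξ₂ = 16.99 → ξ₂ = 3.726 kmol, ξ₁ = 9.539 kmol.
Outlet amounts (n = n₀ + Σ ν·ξ):
  G: 78.3 − 1(9.539) − 2(3.726) = 61.31
  F: 95.6 − 3(9.539) − 2(3.726) = 59.53
  E: 0 + 1(9.539) = 9.539
  D: 0 + 2(3.726) = 7.452
Total out = 137.8 kmol; y_F = 59.53 / 137.8 = 0.4319.

0.432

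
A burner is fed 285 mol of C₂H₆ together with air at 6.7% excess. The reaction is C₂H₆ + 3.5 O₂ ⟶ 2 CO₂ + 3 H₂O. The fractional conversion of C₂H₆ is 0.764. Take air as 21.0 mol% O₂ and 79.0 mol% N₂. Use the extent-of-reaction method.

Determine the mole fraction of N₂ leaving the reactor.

Stoichiometric O₂ = 3.5 × 285 = 997.5 mol; O₂ fed = 997.5 × 1.067 = 1064 mol.
N₂ fed = 1064 × 79/21 = 4004 mol.
Fuel reacted = 0.764 × 285 → ξ = 217.7 mol.
Outlet (n = n₀ + ν ξ):
  C₂H₆: 285 − 1(217.7) = 67.26
  O₂: 1064 − 3.5(217.7) = 302.2
  N₂: 4004 (inert)
  CO₂: 0 + 2(217.7) = 435.5
  H₂O: 0 + 3(217.7) = 653.2
Total out = 5462 mol; y_N₂ = 4004 / 5462 = 0.733.

0.733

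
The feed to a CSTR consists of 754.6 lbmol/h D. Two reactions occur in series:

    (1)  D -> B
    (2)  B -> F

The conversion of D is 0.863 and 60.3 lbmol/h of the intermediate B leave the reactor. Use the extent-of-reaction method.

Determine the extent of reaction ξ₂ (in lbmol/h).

Conversion of D: D consumed = 1ξ₁ = 0.863 × 754.6 → ξ₁ = 651.2 lbmol/h.
B balance: n_B = 0 + 1ξ₁ − 1ξ₂ = 60.3 → ξ₂ = (1·651.2 − 60.3)/1 = 590.9 lbmol/h.
Outlet amounts (n = n₀ + Σ ν·ξ):
  D: 754.6 − 1(651.2) = 103.4
  B: 0 + 1(651.2) − 1(590.9) = 60.3
  F: 0 + 1(590.9) = 590.9

ξ₂ = 591 lbmol/h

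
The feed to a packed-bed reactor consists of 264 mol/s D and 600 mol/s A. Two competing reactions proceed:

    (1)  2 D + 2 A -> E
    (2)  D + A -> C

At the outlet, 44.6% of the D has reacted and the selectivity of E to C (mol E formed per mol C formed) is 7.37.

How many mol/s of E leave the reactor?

55.1 mol/s

Conversion of D: D consumed = 0.446 × 264 = 117.7 mol/s = 2ξ₁ + 1ξ₂.
Selectivity: 1ξ₁ / (1ξ₂) = 7.37 → ξ₁ = 7.37 ξ₂.
Substitute: (2·7.37 + 1) ξ₂ = 117.7 → ξ₂ = 7.481 mol/s, ξ₁ = 55.13 mol/s.
Outlet amounts (n = n₀ + Σ ν·ξ):
  D: 264 − 2(55.13) − 1(7.481) = 146.3
  A: 600 − 2(55.13) − 1(7.481) = 482.3
  E: 0 + 1(55.13) = 55.13
  C: 0 + 1(7.481) = 7.481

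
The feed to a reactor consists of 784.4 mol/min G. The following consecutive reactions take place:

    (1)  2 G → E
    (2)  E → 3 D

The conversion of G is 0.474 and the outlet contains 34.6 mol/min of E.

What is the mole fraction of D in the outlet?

0.504

Conversion of G: G consumed = 2ξ₁ = 0.474 × 784.4 → ξ₁ = 185.9 mol/min.
E balance: n_E = 0 + 1ξ₁ − 1ξ₂ = 34.6 → ξ₂ = (1·185.9 − 34.6)/1 = 151.3 mol/min.
Outlet amounts (n = n₀ + Σ ν·ξ):
  G: 784.4 − 2(185.9) = 412.6
  E: 0 + 1(185.9) − 1(151.3) = 34.6
  D: 0 + 3(151.3) = 453.9
Total out = 901.1 mol/min; y_D = 453.9 / 901.1 = 0.5037.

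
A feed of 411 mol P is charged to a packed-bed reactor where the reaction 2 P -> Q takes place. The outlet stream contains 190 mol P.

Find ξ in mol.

ξ = 110 mol

For P: n = n₀ − 2ξ → 190 = 411 − 2ξ, giving ξ = 110.5 mol.
Outlet amounts (n = n₀ + ν ξ):
  P: 411 − 2(110.5) = 190
  Q: 0 + 1(110.5) = 110.5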